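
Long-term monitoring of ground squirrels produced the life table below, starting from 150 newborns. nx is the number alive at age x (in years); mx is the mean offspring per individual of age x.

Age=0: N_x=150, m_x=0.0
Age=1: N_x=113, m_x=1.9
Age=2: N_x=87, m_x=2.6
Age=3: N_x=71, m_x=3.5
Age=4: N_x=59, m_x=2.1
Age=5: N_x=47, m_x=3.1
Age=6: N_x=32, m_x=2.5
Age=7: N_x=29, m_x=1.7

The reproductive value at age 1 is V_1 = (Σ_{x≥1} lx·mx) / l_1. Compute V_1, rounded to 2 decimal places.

lx = nx/n0 = nx/150: 1, 0.75333…, 0.58, 0.47333…, 0.39333…, 0.31333…, 0.21333…, 0.19333…
lx·mx for x ≥ 1: 1.431333…, 1.508, 1.656667…, 0.826…, 0.971333…, 0.533333…, 0.328667… → sum = 7.255333…
V_1 = 7.255333… / l_1 = 7.255333… / 0.753333… = 9.630973… → 9.63

9.63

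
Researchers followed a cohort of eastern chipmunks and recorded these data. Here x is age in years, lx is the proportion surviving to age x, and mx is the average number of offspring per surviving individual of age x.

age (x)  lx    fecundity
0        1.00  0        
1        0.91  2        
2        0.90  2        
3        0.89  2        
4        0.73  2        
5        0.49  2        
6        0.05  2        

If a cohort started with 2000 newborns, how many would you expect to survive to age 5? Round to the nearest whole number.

980

Expected survivors = N0 · l_5 = 2000 × 0.49 = 980 → 980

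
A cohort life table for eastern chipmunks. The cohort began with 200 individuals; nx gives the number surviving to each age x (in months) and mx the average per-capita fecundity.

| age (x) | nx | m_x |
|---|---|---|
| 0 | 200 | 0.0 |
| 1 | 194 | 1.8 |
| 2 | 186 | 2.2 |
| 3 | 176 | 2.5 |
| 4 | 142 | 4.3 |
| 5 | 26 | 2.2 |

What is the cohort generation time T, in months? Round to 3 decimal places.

lx = nx/n0 = nx/200: 1, 0.97, 0.93, 0.88, 0.71, 0.13
lx·mx: 0, 1.746, 2.046, 2.2, 3.053, 0.286 → R0 = 9.331
x·lx·mx: 0, 1.746, 4.092, 6.6, 12.212, 1.43 → Σ = 26.08
T = 26.08 / 9.331 = 2.794984… → 2.795

2.795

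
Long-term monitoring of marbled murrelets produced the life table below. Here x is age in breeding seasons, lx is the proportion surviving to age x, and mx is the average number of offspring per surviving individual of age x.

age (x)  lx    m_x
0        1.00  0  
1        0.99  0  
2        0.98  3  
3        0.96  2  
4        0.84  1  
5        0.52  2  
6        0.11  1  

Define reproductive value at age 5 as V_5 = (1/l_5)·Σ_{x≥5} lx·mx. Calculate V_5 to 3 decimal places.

2.212

lx·mx for x ≥ 5: 1.04, 0.11 → sum = 1.15
V_5 = 1.15 / l_5 = 1.15 / 0.52 = 2.211538… → 2.212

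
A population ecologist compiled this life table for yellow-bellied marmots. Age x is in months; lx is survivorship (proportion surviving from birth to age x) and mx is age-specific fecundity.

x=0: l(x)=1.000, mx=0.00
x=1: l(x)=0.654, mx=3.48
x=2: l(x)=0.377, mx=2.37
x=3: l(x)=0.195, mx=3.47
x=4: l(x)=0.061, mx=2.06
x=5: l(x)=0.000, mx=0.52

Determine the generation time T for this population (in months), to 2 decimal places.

1.66

lx·mx: 0, 2.27592, 0.89349, 0.67665, 0.12566, 0 → R0 = 3.97172
x·lx·mx: 0, 2.27592, 1.78698, 2.02995, 0.50264, 0 → Σ = 6.59549
T = 6.59549 / 3.97172 = 1.660613… → 1.66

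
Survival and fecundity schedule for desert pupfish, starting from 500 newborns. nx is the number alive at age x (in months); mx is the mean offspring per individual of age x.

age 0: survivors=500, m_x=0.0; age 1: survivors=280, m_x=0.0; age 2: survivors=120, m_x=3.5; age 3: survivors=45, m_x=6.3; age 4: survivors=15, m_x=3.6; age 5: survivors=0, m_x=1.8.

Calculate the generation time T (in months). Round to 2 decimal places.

2.52

lx = nx/n0 = nx/500: 1, 0.56, 0.24, 0.09, 0.03, 0
lx·mx: 0, 0, 0.84, 0.567, 0.108, 0 → R0 = 1.515
x·lx·mx: 0, 0, 1.68, 1.701, 0.432, 0 → Σ = 3.813
T = 3.813 / 1.515 = 2.516832… → 2.52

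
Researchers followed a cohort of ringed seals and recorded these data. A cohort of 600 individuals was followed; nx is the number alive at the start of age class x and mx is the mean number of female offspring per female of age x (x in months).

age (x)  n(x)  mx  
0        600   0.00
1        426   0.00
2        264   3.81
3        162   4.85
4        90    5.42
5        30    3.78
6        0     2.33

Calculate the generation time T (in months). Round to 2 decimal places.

2.88

lx = nx/n0 = nx/600: 1, 0.71, 0.44, 0.27, 0.15, 0.05, 0
lx·mx: 0, 0, 1.6764, 1.3095, 0.813, 0.189, 0 → R0 = 3.9879
x·lx·mx: 0, 0, 3.3528, 3.9285, 3.252, 0.945, 0 → Σ = 11.4783
T = 11.4783 / 3.9879 = 2.878282… → 2.88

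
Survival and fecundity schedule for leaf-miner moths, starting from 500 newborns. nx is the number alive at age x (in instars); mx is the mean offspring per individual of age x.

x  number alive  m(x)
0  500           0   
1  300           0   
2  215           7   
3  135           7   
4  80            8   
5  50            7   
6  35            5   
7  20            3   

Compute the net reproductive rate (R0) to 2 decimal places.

7.35

lx = nx/n0 = nx/500: 1, 0.6, 0.43, 0.27, 0.16, 0.1, 0.07, 0.04
lx·mx by age: 0, 0, 3.01, 1.89, 1.28, 0.7, 0.35, 0.12
R0 = Σ lx·mx = 7.35 → 7.35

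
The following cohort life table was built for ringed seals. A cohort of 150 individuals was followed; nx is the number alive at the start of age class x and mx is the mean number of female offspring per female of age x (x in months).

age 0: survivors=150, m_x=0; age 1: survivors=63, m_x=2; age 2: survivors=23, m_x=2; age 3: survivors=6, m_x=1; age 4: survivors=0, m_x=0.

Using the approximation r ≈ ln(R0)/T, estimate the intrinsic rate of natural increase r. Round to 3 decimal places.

lx = nx/n0 = nx/150: 1, 0.42, 0.15333…, 0.04, 0
R0 = Σ lx·mx = 0 + 0.84 + 0.30667… + 0.04 + 0 = 1.186667…
Σ x·lx·mx = 1.573333…; T = 1.573333…/1.186667… = 1.32584…
r ≈ ln(R0)/T = ln(1.186667…)/1.32584… = 0.12909… → 0.129

0.129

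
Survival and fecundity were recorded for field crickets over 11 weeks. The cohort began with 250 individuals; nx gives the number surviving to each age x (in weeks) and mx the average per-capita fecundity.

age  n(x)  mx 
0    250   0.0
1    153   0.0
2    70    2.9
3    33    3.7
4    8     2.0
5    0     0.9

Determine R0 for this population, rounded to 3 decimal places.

1.364

lx = nx/n0 = nx/250: 1, 0.612, 0.28, 0.132, 0.032, 0
lx·mx by age: 0, 0, 0.812, 0.4884, 0.064, 0
R0 = Σ lx·mx = 1.3644 → 1.364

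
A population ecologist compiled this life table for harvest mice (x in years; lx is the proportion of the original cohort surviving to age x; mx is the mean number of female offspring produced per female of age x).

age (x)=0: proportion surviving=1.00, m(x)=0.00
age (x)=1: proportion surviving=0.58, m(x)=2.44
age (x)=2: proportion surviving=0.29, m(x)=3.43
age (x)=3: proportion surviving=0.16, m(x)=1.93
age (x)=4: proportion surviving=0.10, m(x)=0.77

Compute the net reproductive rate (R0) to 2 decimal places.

lx·mx by age: 0, 1.4152, 0.9947, 0.3088, 0.077
R0 = Σ lx·mx = 2.7957 → 2.80

2.80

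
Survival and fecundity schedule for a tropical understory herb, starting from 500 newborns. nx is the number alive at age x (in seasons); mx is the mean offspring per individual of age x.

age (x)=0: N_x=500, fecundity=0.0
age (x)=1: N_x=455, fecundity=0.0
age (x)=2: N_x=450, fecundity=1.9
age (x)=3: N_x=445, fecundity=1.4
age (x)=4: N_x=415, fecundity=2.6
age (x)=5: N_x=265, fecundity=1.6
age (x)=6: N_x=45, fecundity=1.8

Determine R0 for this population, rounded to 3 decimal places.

lx = nx/n0 = nx/500: 1, 0.91, 0.9, 0.89, 0.83, 0.53, 0.09
lx·mx by age: 0, 0, 1.71, 1.246, 2.158, 0.848, 0.162
R0 = Σ lx·mx = 6.124 → 6.124

6.124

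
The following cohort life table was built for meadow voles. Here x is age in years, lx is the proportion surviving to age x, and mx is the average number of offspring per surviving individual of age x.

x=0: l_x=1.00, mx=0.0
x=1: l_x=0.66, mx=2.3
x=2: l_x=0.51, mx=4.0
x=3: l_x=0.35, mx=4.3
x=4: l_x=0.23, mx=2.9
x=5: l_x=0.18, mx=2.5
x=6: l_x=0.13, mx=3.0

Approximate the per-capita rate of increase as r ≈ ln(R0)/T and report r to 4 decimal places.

R0 = Σ lx·mx = 0 + 1.518 + 2.04 + 1.505 + 0.667 + 0.45 + 0.39 = 6.57
Σ x·lx·mx = 17.371; T = 17.371/6.57 = 2.64399…
r ≈ ln(R0)/T = ln(6.57)/2.64399… = 0.711998… → 0.7120

0.7120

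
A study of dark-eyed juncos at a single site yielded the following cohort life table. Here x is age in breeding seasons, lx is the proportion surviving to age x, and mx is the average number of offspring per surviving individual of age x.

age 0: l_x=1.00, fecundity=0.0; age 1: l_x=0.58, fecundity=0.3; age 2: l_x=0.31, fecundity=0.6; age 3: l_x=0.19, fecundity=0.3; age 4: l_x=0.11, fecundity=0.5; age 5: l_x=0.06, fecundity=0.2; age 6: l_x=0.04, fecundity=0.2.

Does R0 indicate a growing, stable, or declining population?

declining

R0 = Σ lx·mx = 0 + 0.174 + 0.186 + 0.057 + 0.055 + 0.012 + 0.008 = 0.492
R0 < 1, so the population is declining.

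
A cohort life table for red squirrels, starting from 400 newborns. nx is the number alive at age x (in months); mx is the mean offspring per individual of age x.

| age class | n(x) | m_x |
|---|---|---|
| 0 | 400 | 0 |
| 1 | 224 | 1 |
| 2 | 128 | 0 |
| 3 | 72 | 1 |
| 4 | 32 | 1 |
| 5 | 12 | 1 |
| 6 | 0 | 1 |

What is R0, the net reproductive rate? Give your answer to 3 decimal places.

lx = nx/n0 = nx/400: 1, 0.56, 0.32, 0.18, 0.08, 0.03, 0
lx·mx by age: 0, 0.56, 0, 0.18, 0.08, 0.03, 0
R0 = Σ lx·mx = 0.85 → 0.850

0.850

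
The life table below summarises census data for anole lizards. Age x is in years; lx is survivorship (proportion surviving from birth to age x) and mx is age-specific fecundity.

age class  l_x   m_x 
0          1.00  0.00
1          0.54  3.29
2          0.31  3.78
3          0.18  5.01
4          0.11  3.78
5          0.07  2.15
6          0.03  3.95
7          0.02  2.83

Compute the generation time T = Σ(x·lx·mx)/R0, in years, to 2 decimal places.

lx·mx: 0, 1.7766, 1.1718, 0.9018, 0.4158, 0.1505, 0.1185, 0.0566 → R0 = 4.5916
x·lx·mx: 0, 1.7766, 2.3436, 2.7054, 1.6632, 0.7525, 0.711, 0.3962 → Σ = 10.3485
T = 10.3485 / 4.5916 = 2.25379… → 2.25

2.25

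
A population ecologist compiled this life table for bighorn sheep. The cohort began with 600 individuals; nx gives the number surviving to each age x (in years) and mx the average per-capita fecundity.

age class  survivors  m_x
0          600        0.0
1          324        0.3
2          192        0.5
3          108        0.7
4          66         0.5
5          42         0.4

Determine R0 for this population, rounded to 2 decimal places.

0.53

lx = nx/n0 = nx/600: 1, 0.54, 0.32, 0.18, 0.11, 0.07
lx·mx by age: 0, 0.162, 0.16, 0.126, 0.055, 0.028
R0 = Σ lx·mx = 0.531 → 0.53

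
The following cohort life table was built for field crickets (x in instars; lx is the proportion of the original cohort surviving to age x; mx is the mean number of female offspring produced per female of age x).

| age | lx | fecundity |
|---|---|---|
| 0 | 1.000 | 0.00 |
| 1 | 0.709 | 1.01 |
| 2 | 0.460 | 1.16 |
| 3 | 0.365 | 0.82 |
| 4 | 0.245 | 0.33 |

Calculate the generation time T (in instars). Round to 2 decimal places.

lx·mx: 0, 0.71609, 0.5336, 0.2993, 0.08085 → R0 = 1.62984
x·lx·mx: 0, 0.71609, 1.0672, 0.8979, 0.3234 → Σ = 3.00459
T = 3.00459 / 1.62984 = 1.843488… → 1.84

1.84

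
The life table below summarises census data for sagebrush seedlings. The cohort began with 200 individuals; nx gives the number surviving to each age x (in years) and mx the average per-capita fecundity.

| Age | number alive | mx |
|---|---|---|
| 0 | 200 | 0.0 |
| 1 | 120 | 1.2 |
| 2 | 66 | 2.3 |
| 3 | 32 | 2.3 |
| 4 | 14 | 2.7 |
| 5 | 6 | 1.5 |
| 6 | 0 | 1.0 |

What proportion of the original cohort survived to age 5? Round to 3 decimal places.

0.030

l_5 = n_5/n_0 = 6/200 = 0.03 → 0.030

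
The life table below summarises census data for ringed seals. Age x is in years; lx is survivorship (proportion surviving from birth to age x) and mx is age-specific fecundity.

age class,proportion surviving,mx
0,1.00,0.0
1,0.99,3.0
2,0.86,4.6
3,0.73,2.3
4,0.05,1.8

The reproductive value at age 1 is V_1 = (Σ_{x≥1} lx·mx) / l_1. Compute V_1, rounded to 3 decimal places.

8.783

lx·mx for x ≥ 1: 2.97, 3.956, 1.679, 0.09 → sum = 8.695
V_1 = 8.695 / l_1 = 8.695 / 0.99 = 8.782828… → 8.783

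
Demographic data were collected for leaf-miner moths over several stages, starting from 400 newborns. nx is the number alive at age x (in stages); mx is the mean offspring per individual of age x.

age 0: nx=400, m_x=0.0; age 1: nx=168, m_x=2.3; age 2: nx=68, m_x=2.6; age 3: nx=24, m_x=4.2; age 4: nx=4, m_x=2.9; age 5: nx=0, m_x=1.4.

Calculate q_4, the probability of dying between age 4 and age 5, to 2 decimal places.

1.00

lx = nx/n0 = nx/400: 1, 0.42, 0.17, 0.06, 0.01, 0
q_4 = (l_4 − l_5) / l_4 = (0.01 − 0) / 0.01
     = 0.01 / 0.01 = 1 → 1.00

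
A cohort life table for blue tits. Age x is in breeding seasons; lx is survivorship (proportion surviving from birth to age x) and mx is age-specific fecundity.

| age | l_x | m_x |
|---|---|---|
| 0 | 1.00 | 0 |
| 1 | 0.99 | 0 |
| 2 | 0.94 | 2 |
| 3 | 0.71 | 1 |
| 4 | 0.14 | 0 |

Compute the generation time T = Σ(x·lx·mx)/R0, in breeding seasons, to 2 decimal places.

lx·mx: 0, 0, 1.88, 0.71, 0 → R0 = 2.59
x·lx·mx: 0, 0, 3.76, 2.13, 0 → Σ = 5.89
T = 5.89 / 2.59 = 2.274131… → 2.27

2.27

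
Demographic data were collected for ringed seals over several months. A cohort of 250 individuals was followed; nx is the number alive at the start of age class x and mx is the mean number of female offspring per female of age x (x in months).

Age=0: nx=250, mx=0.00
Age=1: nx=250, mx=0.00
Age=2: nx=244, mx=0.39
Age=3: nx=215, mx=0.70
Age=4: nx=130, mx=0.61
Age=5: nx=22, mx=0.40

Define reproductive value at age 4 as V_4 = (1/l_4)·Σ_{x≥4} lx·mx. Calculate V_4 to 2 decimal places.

0.68

lx = nx/n0 = nx/250: 1, 1, 0.976, 0.86, 0.52, 0.088
lx·mx for x ≥ 4: 0.3172, 0.0352 → sum = 0.3524
V_4 = 0.3524 / l_4 = 0.3524 / 0.52 = 0.677692… → 0.68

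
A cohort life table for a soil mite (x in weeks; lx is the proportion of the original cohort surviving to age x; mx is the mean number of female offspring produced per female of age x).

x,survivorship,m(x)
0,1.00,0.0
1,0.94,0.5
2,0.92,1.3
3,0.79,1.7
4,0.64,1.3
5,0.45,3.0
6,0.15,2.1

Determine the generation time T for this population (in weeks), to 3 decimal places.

lx·mx: 0, 0.47, 1.196, 1.343, 0.832, 1.35, 0.315 → R0 = 5.506
x·lx·mx: 0, 0.47, 2.392, 4.029, 3.328, 6.75, 1.89 → Σ = 18.859
T = 18.859 / 5.506 = 3.425173… → 3.425

3.425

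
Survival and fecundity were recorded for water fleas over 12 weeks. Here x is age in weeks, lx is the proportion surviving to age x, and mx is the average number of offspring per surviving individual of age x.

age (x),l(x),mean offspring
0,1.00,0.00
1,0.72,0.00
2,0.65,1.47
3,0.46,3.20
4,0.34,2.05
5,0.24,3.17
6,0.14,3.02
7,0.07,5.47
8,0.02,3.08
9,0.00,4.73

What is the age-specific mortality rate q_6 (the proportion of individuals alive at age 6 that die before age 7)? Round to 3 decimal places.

0.500

q_6 = (l_6 − l_7) / l_6 = (0.14 − 0.07) / 0.14
     = 0.07 / 0.14 = 0.5 → 0.500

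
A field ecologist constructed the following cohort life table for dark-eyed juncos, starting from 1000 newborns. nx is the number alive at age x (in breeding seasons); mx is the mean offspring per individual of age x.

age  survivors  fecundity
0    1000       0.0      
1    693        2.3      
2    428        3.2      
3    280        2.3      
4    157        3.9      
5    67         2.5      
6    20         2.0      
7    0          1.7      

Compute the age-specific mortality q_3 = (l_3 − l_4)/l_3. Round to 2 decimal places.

lx = nx/n0 = nx/1000: 1, 0.693, 0.428, 0.28, 0.157, 0.067, 0.02, 0
q_3 = (l_3 − l_4) / l_3 = (0.28 − 0.157) / 0.28
     = 0.123 / 0.28 = 0.439286… → 0.44

0.44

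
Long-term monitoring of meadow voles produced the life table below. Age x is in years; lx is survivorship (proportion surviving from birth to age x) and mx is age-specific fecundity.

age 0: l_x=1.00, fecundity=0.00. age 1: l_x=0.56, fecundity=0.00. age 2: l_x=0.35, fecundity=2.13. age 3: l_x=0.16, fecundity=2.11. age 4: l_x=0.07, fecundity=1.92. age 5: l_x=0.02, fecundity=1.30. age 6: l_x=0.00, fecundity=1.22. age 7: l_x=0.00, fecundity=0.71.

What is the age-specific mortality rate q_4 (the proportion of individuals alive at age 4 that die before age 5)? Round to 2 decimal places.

0.71

q_4 = (l_4 − l_5) / l_4 = (0.07 − 0.02) / 0.07
     = 0.05 / 0.07 = 0.714286… → 0.71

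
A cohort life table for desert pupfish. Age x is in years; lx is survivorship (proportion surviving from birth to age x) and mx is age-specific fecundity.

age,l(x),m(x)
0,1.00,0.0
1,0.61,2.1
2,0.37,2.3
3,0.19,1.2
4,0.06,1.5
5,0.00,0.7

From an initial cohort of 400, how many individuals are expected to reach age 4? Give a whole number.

24

Expected survivors = N0 · l_4 = 400 × 0.06 = 24 → 24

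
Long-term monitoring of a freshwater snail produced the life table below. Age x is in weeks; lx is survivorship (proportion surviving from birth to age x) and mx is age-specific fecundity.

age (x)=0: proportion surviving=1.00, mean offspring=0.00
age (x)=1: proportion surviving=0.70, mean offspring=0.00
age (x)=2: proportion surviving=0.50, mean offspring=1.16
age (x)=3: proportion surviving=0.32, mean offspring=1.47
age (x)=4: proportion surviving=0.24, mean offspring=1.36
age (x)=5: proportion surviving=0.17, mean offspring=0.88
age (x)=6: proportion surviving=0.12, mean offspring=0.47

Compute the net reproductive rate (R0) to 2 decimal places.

1.58

lx·mx by age: 0, 0, 0.58, 0.4704, 0.3264, 0.1496, 0.0564
R0 = Σ lx·mx = 1.5828 → 1.58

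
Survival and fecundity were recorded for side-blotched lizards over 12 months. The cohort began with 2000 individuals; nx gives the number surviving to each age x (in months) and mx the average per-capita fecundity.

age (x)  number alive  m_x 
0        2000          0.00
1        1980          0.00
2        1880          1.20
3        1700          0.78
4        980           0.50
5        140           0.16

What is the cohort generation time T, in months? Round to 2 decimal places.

2.58

lx = nx/n0 = nx/2000: 1, 0.99, 0.94, 0.85, 0.49, 0.07
lx·mx: 0, 0, 1.128, 0.663, 0.245, 0.0112 → R0 = 2.0472
x·lx·mx: 0, 0, 2.256, 1.989, 0.98, 0.056 → Σ = 5.281
T = 5.281 / 2.0472 = 2.579621… → 2.58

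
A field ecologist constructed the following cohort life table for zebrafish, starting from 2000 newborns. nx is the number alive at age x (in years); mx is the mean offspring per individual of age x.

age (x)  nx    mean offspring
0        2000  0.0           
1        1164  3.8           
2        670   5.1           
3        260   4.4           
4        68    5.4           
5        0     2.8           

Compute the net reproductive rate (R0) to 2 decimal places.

4.68

lx = nx/n0 = nx/2000: 1, 0.582, 0.335, 0.13, 0.034, 0
lx·mx by age: 0, 2.2116, 1.7085, 0.572, 0.1836, 0
R0 = Σ lx·mx = 4.6757 → 4.68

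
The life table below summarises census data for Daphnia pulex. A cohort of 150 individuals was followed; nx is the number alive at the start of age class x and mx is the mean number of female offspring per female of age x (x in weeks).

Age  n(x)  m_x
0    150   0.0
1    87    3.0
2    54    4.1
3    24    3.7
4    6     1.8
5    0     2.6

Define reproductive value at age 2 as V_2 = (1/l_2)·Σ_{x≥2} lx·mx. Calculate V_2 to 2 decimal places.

lx = nx/n0 = nx/150: 1, 0.58, 0.36, 0.16, 0.04, 0
lx·mx for x ≥ 2: 1.476, 0.592, 0.072, 0 → sum = 2.14
V_2 = 2.14 / l_2 = 2.14 / 0.36 = 5.944444… → 5.94

5.94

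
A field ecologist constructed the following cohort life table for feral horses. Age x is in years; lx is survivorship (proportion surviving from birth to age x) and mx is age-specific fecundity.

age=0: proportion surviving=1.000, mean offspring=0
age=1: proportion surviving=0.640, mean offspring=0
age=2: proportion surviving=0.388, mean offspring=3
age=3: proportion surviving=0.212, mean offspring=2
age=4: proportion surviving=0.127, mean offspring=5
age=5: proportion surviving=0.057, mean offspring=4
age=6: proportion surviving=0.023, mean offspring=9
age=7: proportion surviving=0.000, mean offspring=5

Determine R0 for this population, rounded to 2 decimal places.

lx·mx by age: 0, 0, 1.164, 0.424, 0.635, 0.228, 0.207, 0
R0 = Σ lx·mx = 2.658 → 2.66

2.66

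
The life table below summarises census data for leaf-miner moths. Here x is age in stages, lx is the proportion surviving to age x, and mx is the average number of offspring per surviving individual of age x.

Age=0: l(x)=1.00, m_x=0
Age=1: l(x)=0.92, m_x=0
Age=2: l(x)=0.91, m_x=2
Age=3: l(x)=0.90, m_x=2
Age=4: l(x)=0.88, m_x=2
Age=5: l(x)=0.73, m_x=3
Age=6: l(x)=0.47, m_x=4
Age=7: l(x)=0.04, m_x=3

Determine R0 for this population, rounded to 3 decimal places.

9.570

lx·mx by age: 0, 0, 1.82, 1.8, 1.76, 2.19, 1.88, 0.12
R0 = Σ lx·mx = 9.57 → 9.570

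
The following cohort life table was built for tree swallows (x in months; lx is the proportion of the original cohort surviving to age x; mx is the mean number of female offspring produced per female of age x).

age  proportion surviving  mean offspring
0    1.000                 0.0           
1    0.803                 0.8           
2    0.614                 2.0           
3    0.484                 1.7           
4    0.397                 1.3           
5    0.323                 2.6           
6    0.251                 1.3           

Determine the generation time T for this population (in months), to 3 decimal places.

lx·mx: 0, 0.6424, 1.228, 0.8228, 0.5161, 0.8398, 0.3263 → R0 = 4.3754
x·lx·mx: 0, 0.6424, 2.456, 2.4684, 2.0644, 4.199, 1.9578 → Σ = 13.788
T = 13.788 / 4.3754 = 3.151255… → 3.151

3.151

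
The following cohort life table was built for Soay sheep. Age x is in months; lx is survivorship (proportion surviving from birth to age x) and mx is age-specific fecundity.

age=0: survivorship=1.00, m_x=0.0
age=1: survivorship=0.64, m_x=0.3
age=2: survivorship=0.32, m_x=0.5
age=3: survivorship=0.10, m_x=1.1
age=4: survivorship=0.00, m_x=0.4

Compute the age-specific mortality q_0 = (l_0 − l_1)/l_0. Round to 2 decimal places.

0.36

q_0 = (l_0 − l_1) / l_0 = (1 − 0.64) / 1
     = 0.36 / 1 = 0.36 → 0.36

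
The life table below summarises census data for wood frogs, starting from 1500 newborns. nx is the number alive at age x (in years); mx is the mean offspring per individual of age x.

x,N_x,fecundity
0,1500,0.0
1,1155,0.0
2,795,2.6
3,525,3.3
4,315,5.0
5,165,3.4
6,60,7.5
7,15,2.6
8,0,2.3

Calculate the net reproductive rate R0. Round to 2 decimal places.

lx = nx/n0 = nx/1500: 1, 0.77, 0.53, 0.35, 0.21, 0.11, 0.04, 0.01, 0
lx·mx by age: 0, 0, 1.378, 1.155, 1.05, 0.374, 0.3, 0.026, 0
R0 = Σ lx·mx = 4.283 → 4.28

4.28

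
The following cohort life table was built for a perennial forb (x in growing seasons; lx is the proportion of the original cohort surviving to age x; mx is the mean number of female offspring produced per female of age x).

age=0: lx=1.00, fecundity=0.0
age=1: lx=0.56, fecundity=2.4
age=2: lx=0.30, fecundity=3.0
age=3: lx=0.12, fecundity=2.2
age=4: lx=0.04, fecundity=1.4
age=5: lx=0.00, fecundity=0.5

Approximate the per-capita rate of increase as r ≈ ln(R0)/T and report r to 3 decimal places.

R0 = Σ lx·mx = 0 + 1.344 + 0.9 + 0.264 + 0.056 + 0 = 2.564
Σ x·lx·mx = 4.16; T = 4.16/2.564 = 1.62246…
r ≈ ln(R0)/T = ln(2.564)/1.62246… = 0.58033… → 0.580

0.580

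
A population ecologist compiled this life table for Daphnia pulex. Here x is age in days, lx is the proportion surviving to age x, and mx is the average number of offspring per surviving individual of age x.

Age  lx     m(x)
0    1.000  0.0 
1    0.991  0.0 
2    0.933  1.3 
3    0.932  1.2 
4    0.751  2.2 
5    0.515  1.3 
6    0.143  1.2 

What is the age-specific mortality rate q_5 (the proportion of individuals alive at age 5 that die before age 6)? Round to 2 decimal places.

0.72

q_5 = (l_5 − l_6) / l_5 = (0.515 − 0.143) / 0.515
     = 0.372 / 0.515 = 0.72233… → 0.72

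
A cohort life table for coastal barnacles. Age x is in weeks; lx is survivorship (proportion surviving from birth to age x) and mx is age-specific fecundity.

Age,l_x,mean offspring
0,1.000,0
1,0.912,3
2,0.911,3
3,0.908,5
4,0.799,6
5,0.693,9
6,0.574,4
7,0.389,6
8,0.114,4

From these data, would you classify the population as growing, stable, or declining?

growing

R0 = Σ lx·mx = 0 + 2.736 + 2.733 + 4.54 + 4.794 + 6.237 + 2.296 + 2.334 + 0.456 = 26.126
R0 > 1, so the population is growing.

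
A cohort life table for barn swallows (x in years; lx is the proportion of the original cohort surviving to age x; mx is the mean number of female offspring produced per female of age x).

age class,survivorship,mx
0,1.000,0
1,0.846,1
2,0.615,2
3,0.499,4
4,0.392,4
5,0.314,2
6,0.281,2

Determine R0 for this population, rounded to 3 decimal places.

lx·mx by age: 0, 0.846, 1.23, 1.996, 1.568, 0.628, 0.562
R0 = Σ lx·mx = 6.83 → 6.830

6.830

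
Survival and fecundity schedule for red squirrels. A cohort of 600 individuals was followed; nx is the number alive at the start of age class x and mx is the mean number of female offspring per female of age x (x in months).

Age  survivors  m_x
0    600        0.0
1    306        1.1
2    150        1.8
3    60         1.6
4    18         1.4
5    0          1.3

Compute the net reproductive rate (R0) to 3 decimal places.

lx = nx/n0 = nx/600: 1, 0.51, 0.25, 0.1, 0.03, 0
lx·mx by age: 0, 0.561, 0.45, 0.16, 0.042, 0
R0 = Σ lx·mx = 1.213 → 1.213

1.213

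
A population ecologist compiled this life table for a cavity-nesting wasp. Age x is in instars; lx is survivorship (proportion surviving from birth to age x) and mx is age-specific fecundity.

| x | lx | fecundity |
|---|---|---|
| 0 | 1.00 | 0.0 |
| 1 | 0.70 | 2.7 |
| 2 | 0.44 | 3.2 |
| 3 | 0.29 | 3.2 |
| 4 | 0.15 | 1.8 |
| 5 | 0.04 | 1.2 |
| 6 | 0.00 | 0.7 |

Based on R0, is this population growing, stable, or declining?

R0 = Σ lx·mx = 0 + 1.89 + 1.408 + 0.928 + 0.27 + 0.048 + 0 = 4.544
R0 > 1, so the population is growing.

growing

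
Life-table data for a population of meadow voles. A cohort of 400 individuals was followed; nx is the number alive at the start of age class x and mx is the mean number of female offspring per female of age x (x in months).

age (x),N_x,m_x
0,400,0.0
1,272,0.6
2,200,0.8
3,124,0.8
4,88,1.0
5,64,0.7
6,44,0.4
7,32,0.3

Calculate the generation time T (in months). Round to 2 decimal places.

2.63

lx = nx/n0 = nx/400: 1, 0.68, 0.5, 0.31, 0.22, 0.16, 0.11, 0.08
lx·mx: 0, 0.408, 0.4, 0.248, 0.22, 0.112, 0.044, 0.024 → R0 = 1.456
x·lx·mx: 0, 0.408, 0.8, 0.744, 0.88, 0.56, 0.264, 0.168 → Σ = 3.824
T = 3.824 / 1.456 = 2.626374… → 2.63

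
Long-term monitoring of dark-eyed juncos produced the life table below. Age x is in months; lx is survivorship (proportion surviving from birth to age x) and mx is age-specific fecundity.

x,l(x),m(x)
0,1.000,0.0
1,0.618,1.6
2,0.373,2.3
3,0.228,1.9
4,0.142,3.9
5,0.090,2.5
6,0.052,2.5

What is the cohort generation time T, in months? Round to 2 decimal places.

2.55

lx·mx: 0, 0.9888, 0.8579, 0.4332, 0.5538, 0.225, 0.13 → R0 = 3.1887
x·lx·mx: 0, 0.9888, 1.7158, 1.2996, 2.2152, 1.125, 0.78 → Σ = 8.1244
T = 8.1244 / 3.1887 = 2.547872… → 2.55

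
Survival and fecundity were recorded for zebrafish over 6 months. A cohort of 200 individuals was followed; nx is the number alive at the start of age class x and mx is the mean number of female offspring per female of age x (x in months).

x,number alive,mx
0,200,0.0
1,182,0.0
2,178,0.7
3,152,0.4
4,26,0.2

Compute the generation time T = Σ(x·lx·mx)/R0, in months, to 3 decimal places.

lx = nx/n0 = nx/200: 1, 0.91, 0.89, 0.76, 0.13
lx·mx: 0, 0, 0.623, 0.304, 0.026 → R0 = 0.953
x·lx·mx: 0, 0, 1.246, 0.912, 0.104 → Σ = 2.262
T = 2.262 / 0.953 = 2.373557… → 2.374

2.374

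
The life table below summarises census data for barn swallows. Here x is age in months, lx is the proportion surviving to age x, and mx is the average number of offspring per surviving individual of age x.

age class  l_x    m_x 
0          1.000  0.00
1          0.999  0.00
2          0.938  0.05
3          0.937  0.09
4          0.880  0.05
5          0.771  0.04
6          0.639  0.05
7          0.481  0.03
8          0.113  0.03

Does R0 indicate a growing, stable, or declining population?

R0 = Σ lx·mx = 0 + 0 + 0.0469 + 0.08433 + 0.044 + 0.03084 + 0.03195 + 0.01443 + 0.00339 = 0.25584
R0 < 1, so the population is declining.

declining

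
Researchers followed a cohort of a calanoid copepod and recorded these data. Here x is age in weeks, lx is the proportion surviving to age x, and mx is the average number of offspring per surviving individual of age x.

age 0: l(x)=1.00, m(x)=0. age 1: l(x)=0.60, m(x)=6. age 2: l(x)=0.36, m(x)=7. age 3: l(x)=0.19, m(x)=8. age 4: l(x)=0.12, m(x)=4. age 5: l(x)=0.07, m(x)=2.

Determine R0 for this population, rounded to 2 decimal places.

lx·mx by age: 0, 3.6, 2.52, 1.52, 0.48, 0.14
R0 = Σ lx·mx = 8.26 → 8.26

8.26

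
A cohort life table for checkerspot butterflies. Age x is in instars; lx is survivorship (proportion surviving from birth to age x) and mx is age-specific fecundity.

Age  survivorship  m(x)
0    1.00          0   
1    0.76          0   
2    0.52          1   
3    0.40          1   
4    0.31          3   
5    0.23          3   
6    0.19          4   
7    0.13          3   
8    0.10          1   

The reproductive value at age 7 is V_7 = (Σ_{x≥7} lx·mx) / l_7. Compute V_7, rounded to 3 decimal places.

lx·mx for x ≥ 7: 0.39, 0.1 → sum = 0.49
V_7 = 0.49 / l_7 = 0.49 / 0.13 = 3.769231… → 3.769

3.769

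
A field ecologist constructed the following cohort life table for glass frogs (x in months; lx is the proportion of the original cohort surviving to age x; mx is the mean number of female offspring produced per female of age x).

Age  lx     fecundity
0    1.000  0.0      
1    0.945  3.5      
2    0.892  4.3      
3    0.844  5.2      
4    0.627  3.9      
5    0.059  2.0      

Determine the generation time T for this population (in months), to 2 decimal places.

lx·mx: 0, 3.3075, 3.8356, 4.3888, 2.4453, 0.118 → R0 = 14.0952
x·lx·mx: 0, 3.3075, 7.6712, 13.1664, 9.7812, 0.59 → Σ = 34.5163
T = 34.5163 / 14.0952 = 2.448798… → 2.45

2.45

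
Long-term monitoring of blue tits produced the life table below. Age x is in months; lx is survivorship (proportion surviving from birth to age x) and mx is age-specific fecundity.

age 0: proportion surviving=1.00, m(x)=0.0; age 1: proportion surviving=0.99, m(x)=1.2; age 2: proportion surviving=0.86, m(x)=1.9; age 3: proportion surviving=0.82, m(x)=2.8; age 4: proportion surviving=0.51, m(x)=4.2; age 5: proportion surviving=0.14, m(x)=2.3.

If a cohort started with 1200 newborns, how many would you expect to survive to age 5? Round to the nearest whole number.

Expected survivors = N0 · l_5 = 1200 × 0.14 = 168 → 168

168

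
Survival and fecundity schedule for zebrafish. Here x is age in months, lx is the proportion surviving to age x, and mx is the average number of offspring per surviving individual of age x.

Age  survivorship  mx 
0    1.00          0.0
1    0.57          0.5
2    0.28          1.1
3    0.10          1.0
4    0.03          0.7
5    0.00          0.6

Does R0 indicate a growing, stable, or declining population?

declining

R0 = Σ lx·mx = 0 + 0.285 + 0.308 + 0.1 + 0.021 + 0 = 0.714
R0 < 1, so the population is declining.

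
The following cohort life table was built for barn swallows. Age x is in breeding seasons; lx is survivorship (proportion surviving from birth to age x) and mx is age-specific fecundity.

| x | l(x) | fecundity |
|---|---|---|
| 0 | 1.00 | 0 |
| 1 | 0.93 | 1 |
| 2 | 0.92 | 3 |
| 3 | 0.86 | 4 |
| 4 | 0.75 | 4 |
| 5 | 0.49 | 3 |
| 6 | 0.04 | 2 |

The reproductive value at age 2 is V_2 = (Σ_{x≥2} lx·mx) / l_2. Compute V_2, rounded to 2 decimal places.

lx·mx for x ≥ 2: 2.76, 3.44, 3, 1.47, 0.08 → sum = 10.75
V_2 = 10.75 / l_2 = 10.75 / 0.92 = 11.684783… → 11.68

11.68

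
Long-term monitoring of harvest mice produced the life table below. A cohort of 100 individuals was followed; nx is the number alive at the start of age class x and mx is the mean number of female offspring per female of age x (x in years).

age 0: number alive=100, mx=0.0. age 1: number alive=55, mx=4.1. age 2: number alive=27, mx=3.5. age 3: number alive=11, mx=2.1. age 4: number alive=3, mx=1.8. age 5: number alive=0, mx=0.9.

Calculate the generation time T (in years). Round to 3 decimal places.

lx = nx/n0 = nx/100: 1, 0.55, 0.27, 0.11, 0.03, 0
lx·mx: 0, 2.255, 0.945, 0.231, 0.054, 0 → R0 = 3.485
x·lx·mx: 0, 2.255, 1.89, 0.693, 0.216, 0 → Σ = 5.054
T = 5.054 / 3.485 = 1.450215… → 1.450

1.450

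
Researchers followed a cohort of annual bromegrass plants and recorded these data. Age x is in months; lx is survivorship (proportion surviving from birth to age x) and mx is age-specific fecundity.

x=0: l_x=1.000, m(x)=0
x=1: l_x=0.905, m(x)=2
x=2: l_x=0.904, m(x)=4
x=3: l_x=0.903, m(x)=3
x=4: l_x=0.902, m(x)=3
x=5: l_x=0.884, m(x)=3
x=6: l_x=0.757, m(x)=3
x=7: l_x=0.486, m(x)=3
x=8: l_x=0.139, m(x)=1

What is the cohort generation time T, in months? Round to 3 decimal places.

3.813

lx·mx: 0, 1.81, 3.616, 2.709, 2.706, 2.652, 2.271, 1.458, 0.139 → R0 = 17.361
x·lx·mx: 0, 1.81, 7.232, 8.127, 10.824, 13.26, 13.626, 10.206, 1.112 → Σ = 66.197
T = 66.197 / 17.361 = 3.812972… → 3.813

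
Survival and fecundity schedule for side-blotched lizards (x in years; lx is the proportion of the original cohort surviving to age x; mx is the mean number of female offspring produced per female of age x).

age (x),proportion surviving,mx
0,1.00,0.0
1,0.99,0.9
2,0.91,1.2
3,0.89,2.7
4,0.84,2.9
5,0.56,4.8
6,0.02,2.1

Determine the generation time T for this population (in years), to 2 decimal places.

lx·mx: 0, 0.891, 1.092, 2.403, 2.436, 2.688, 0.042 → R0 = 9.552
x·lx·mx: 0, 0.891, 2.184, 7.209, 9.744, 13.44, 0.252 → Σ = 33.72
T = 33.72 / 9.552 = 3.530151… → 3.53

3.53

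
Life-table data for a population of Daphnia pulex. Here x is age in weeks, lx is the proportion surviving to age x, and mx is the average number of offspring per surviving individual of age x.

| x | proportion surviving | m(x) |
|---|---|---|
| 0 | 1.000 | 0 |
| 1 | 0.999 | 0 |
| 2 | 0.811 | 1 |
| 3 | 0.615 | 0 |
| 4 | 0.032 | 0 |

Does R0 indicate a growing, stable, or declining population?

declining

R0 = Σ lx·mx = 0 + 0 + 0.811 + 0 + 0 = 0.811
R0 < 1, so the population is declining.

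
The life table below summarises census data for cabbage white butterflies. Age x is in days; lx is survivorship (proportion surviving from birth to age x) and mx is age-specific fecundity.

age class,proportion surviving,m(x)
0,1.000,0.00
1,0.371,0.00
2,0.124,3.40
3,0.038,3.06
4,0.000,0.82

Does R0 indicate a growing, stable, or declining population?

declining

R0 = Σ lx·mx = 0 + 0 + 0.4216 + 0.11628 + 0 = 0.53788
R0 < 1, so the population is declining.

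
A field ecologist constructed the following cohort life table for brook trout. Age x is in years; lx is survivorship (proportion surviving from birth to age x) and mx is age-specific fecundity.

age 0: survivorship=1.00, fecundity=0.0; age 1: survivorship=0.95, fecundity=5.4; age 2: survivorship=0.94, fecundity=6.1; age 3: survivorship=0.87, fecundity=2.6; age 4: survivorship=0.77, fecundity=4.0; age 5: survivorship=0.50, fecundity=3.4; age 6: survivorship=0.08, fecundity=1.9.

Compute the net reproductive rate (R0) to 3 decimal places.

lx·mx by age: 0, 5.13, 5.734, 2.262, 3.08, 1.7, 0.152
R0 = Σ lx·mx = 18.058 → 18.058

18.058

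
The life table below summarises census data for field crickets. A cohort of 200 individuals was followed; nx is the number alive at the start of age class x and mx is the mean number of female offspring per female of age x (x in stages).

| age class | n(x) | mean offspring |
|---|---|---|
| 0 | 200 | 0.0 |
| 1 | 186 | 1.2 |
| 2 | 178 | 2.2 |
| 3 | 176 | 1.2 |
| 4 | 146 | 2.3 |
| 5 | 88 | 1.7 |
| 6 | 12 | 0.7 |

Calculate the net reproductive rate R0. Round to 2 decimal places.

lx = nx/n0 = nx/200: 1, 0.93, 0.89, 0.88, 0.73, 0.44, 0.06
lx·mx by age: 0, 1.116, 1.958, 1.056, 1.679, 0.748, 0.042
R0 = Σ lx·mx = 6.599 → 6.60

6.60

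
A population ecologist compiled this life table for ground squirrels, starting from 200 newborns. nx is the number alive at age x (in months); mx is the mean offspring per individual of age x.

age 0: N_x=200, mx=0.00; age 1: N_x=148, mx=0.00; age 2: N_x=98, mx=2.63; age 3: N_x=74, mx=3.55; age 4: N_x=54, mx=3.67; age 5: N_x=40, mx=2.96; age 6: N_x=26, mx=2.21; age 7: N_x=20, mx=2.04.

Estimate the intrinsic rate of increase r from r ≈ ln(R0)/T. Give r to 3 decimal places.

lx = nx/n0 = nx/200: 1, 0.74, 0.49, 0.37, 0.27, 0.2, 0.13, 0.1
R0 = Σ lx·mx = 0 + 0 + 1.2887 + 1.3135 + 0.9909 + 0.592 + 0.2873 + 0.204 = 4.6764
Σ x·lx·mx = 16.5933; T = 16.5933/4.6764 = 3.54831…
r ≈ ln(R0)/T = ln(4.6764)/3.54831… = 0.43472… → 0.435

0.435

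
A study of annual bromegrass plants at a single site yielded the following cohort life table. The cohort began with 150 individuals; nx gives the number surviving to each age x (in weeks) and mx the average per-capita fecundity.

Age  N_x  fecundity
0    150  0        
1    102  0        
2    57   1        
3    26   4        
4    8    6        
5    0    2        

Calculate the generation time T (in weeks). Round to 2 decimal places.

lx = nx/n0 = nx/150: 1, 0.68, 0.38, 0.17333…, 0.05333…, 0
lx·mx: 0, 0, 0.38, 0.693333…, 0.32…, 0 → R0 = 1.393333…
x·lx·mx: 0, 0, 0.76, 2.08…, 1.28…, 0 → Σ = 4.12…
T = 4.12… / 1.393333… = 2.956938… → 2.96

2.96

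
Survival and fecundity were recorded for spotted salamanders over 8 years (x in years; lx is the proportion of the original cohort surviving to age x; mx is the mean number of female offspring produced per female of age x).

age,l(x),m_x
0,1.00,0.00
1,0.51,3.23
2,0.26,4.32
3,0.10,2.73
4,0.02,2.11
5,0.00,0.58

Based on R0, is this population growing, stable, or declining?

R0 = Σ lx·mx = 0 + 1.6473 + 1.1232 + 0.273 + 0.0422 + 0 = 3.0857
R0 > 1, so the population is growing.

growing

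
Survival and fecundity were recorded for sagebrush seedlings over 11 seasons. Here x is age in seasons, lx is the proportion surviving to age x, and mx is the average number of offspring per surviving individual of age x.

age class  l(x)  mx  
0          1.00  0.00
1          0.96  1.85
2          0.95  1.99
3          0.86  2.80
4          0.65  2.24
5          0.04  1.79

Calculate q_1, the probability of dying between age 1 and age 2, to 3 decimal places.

0.010

q_1 = (l_1 − l_2) / l_1 = (0.96 − 0.95) / 0.96
     = 0.01 / 0.96 = 0.010417… → 0.010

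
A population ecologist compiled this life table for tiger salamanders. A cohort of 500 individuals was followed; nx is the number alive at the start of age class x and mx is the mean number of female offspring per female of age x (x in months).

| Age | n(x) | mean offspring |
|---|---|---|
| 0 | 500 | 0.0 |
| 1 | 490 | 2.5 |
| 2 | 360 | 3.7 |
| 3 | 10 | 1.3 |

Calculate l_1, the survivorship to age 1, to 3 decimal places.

l_1 = n_1/n_0 = 490/500 = 0.98 → 0.980

0.980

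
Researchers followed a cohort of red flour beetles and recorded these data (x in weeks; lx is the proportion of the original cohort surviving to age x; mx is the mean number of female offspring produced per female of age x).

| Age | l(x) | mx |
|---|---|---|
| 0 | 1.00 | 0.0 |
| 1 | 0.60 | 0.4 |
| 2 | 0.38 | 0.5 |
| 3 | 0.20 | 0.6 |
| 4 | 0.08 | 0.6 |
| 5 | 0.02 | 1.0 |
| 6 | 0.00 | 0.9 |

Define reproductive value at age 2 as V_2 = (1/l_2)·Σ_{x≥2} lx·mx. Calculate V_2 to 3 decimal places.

lx·mx for x ≥ 2: 0.19, 0.12, 0.048, 0.02, 0 → sum = 0.378
V_2 = 0.378 / l_2 = 0.378 / 0.38 = 0.994737… → 0.995

0.995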